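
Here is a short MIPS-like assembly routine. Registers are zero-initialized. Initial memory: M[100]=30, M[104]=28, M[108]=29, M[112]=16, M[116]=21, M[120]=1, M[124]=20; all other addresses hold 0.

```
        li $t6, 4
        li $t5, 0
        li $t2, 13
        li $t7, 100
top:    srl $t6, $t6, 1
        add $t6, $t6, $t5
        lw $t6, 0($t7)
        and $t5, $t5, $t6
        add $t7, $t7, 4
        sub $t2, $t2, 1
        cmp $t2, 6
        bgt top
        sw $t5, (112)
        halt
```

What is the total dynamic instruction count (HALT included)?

li $t6, 4 → $t6=4
li $t5, 0 → $t5=0
li $t2, 13 → $t2=13
li $t7, 100 → $t7=100
srl $t6, $t6, 1 → $t6=4>>1=2
add $t6, $t6, $t5 → $t6=2+0=2
lw $t6, 0($t7) → $t6=M[100]=30
and $t5, $t5, $t6 → $t5=0&30=0
add $t7, $t7, 4 → $t7=100+4=104
sub $t2, $t2, 1 → $t2=13-1=12
cmp $t2, 6  (cmp 12,6)
bgt top: taken
srl $t6, $t6, 1 → $t6=30>>1=15
add $t6, $t6, $t5 → $t6=15+0=15
lw $t6, 0($t7) → $t6=M[104]=28
and $t5, $t5, $t6 → $t5=0&28=0
add $t7, $t7, 4 → $t7=104+4=108
sub $t2, $t2, 1 → $t2=12-1=11
cmp $t2, 6  (cmp 11,6)
bgt top: taken
srl $t6, $t6, 1 → $t6=28>>1=14
add $t6, $t6, $t5 → $t6=14+0=14
lw $t6, 0($t7) → $t6=M[108]=29
and $t5, $t5, $t6 → $t5=0&29=0
add $t7, $t7, 4 → $t7=108+4=112
sub $t2, $t2, 1 → $t2=11-1=10
cmp $t2, 6  (cmp 10,6)
bgt top: taken
srl $t6, $t6, 1 → $t6=29>>1=14
add $t6, $t6, $t5 → $t6=14+0=14
lw $t6, 0($t7) → $t6=M[112]=16
and $t5, $t5, $t6 → $t5=0&16=0
add $t7, $t7, 4 → $t7=112+4=116
sub $t2, $t2, 1 → $t2=10-1=9
cmp $t2, 6  (cmp 9,6)
bgt top: taken
srl $t6, $t6, 1 → $t6=16>>1=8
add $t6, $t6, $t5 → $t6=8+0=8
lw $t6, 0($t7) → $t6=M[116]=21
and $t5, $t5, $t6 → $t5=0&21=0
add $t7, $t7, 4 → $t7=116+4=120
sub $t2, $t2, 1 → $t2=9-1=8
cmp $t2, 6  (cmp 8,6)
bgt top: taken
srl $t6, $t6, 1 → $t6=21>>1=10
add $t6, $t6, $t5 → $t6=10+0=10
lw $t6, 0($t7) → $t6=M[120]=1
and $t5, $t5, $t6 → $t5=0&1=0
add $t7, $t7, 4 → $t7=120+4=124
sub $t2, $t2, 1 → $t2=8-1=7
cmp $t2, 6  (cmp 7,6)
bgt top: taken
srl $t6, $t6, 1 → $t6=1>>1=0
add $t6, $t6, $t5 → $t6=0+0=0
lw $t6, 0($t7) → $t6=M[124]=20
and $t5, $t5, $t6 → $t5=0&20=0
add $t7, $t7, 4 → $t7=124+4=128
sub $t2, $t2, 1 → $t2=7-1=6
cmp $t2, 6  (cmp 6,6)
bgt top: not taken
sw $t5, (112) → M[112]=0
halt.
Total executed instructions: 62.

62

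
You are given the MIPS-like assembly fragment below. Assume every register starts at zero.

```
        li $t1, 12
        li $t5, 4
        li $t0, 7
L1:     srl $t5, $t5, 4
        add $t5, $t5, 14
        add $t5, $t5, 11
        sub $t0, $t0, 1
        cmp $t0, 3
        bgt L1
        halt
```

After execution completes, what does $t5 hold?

26

after li $t1, 12: $t1=12
after li $t5, 4: $t5=4
after li $t0, 7: $t0=7
after srl $t5, $t5, 4: $t5=4>>4=0
after add $t5, $t5, 14: $t5=0+14=14
after add $t5, $t5, 11: $t5=14+11=25
after sub $t0, $t0, 1: $t0=7-1=6
cmp $t0, 3  (cmp 6,3)
bgt L1: taken
after srl $t5, $t5, 4: $t5=25>>4=1
after add $t5, $t5, 14: $t5=1+14=15
after add $t5, $t5, 11: $t5=15+11=26
after sub $t0, $t0, 1: $t0=6-1=5
cmp $t0, 3  (cmp 5,3)
bgt L1: taken
after srl $t5, $t5, 4: $t5=26>>4=1
after add $t5, $t5, 14: $t5=1+14=15
after add $t5, $t5, 11: $t5=15+11=26
after sub $t0, $t0, 1: $t0=5-1=4
cmp $t0, 3  (cmp 4,3)
bgt L1: taken
after srl $t5, $t5, 4: $t5=26>>4=1
after add $t5, $t5, 14: $t5=1+14=15
after add $t5, $t5, 11: $t5=15+11=26
after sub $t0, $t0, 1: $t0=4-1=3
cmp $t0, 3  (cmp 3,3)
bgt L1: not taken
halt.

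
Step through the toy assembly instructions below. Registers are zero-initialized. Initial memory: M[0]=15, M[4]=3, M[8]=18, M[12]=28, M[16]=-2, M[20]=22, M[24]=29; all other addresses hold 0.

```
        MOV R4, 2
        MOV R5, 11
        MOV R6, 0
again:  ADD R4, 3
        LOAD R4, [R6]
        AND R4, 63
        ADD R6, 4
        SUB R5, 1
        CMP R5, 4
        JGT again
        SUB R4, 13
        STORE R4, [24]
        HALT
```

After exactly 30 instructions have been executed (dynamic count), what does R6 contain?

after MOV R4, 2: R4=2
after MOV R5, 11: R5=11
after MOV R6, 0: R6=0
after ADD R4, 3: R4=2+3=5
after LOAD R4, [R6]: R4=M[0]=15
after AND R4, 63: R4=15&63=15
after ADD R6, 4: R6=0+4=4
after SUB R5, 1: R5=11-1=10
CMP R5, 4  (cmp 10,4)
JGT again: taken
after ADD R4, 3: R4=15+3=18
after LOAD R4, [R6]: R4=M[4]=3
after AND R4, 63: R4=3&63=3
after ADD R6, 4: R6=4+4=8
after SUB R5, 1: R5=10-1=9
CMP R5, 4  (cmp 9,4)
JGT again: taken
after ADD R4, 3: R4=3+3=6
after LOAD R4, [R6]: R4=M[8]=18
after AND R4, 63: R4=18&63=18
after ADD R6, 4: R6=8+4=12
after SUB R5, 1: R5=9-1=8
CMP R5, 4  (cmp 8,4)
JGT again: taken
after ADD R4, 3: R4=18+3=21
after LOAD R4, [R6]: R4=M[12]=28
after AND R4, 63: R4=28&63=28
after ADD R6, 4: R6=12+4=16
after SUB R5, 1: R5=8-1=7
CMP R5, 4  (cmp 7,4)
After step 30: R6 = 16.

16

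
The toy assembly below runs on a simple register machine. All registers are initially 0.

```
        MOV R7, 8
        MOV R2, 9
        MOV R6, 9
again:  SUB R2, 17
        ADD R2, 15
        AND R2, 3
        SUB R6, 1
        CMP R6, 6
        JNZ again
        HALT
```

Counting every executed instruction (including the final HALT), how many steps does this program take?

22

MOV R7, 8 → R7=8
MOV R2, 9 → R2=9
MOV R6, 9 → R6=9
SUB R2, 17 → R2=9-17=-8
ADD R2, 15 → R2=(-8)+15=7
AND R2, 3 → R2=7&3=3
SUB R6, 1 → R6=9-1=8
CMP R6, 6  (cmp 8,6)
JNZ again: taken
SUB R2, 17 → R2=3-17=-14
ADD R2, 15 → R2=(-14)+15=1
AND R2, 3 → R2=1&3=1
SUB R6, 1 → R6=8-1=7
CMP R6, 6  (cmp 7,6)
JNZ again: taken
SUB R2, 17 → R2=1-17=-16
ADD R2, 15 → R2=(-16)+15=-1
AND R2, 3 → R2=(-1)&3=3
SUB R6, 1 → R6=7-1=6
CMP R6, 6  (cmp 6,6)
JNZ again: not taken
halt.
Total executed instructions: 22.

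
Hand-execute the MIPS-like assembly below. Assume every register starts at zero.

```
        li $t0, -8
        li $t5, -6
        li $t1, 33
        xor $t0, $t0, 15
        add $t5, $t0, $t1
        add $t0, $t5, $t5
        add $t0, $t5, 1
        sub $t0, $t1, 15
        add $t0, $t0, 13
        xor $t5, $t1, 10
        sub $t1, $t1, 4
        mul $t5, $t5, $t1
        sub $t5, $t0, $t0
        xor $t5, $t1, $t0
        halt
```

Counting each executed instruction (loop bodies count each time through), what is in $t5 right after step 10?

$t0=-8
$t5=-6
$t1=33
$t0=(-8)^15=-9
$t5=(-9)+33=24
$t0=24+24=48
$t0=24+1=25
$t0=33-15=18
$t0=18+13=31
$t5=33^10=43
After step 10: $t5 = 43.

43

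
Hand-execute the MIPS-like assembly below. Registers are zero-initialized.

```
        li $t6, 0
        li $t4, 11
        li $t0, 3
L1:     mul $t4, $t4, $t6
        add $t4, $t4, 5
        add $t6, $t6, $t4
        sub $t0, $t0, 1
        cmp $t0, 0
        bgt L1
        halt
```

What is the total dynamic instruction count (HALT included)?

after li $t6, 0: $t6=0
after li $t4, 11: $t4=11
after li $t0, 3: $t0=3
after mul $t4, $t4, $t6: $t4=11*0=0
after add $t4, $t4, 5: $t4=0+5=5
after add $t6, $t6, $t4: $t6=0+5=5
after sub $t0, $t0, 1: $t0=3-1=2
cmp $t0, 0  (cmp 2,0)
bgt L1: taken
after mul $t4, $t4, $t6: $t4=5*5=25
after add $t4, $t4, 5: $t4=25+5=30
after add $t6, $t6, $t4: $t6=5+30=35
after sub $t0, $t0, 1: $t0=2-1=1
cmp $t0, 0  (cmp 1,0)
bgt L1: taken
after mul $t4, $t4, $t6: $t4=30*35=1050
after add $t4, $t4, 5: $t4=1050+5=1055
after add $t6, $t6, $t4: $t6=35+1055=1090
after sub $t0, $t0, 1: $t0=1-1=0
cmp $t0, 0  (cmp 0,0)
bgt L1: not taken
halt.
Total executed instructions: 22.

22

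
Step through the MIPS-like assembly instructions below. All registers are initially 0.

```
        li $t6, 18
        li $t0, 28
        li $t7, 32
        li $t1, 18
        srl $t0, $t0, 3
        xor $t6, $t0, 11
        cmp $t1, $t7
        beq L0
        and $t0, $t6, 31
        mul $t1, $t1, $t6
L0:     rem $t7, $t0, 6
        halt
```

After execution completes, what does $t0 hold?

8

li $t6, 18 → $t6=18
li $t0, 28 → $t0=28
li $t7, 32 → $t7=32
li $t1, 18 → $t1=18
srl $t0, $t0, 3 → $t0=28>>3=3
xor $t6, $t0, 11 → $t6=3^11=8
cmp $t1, $t7  (cmp 18,32)
beq L0: not taken
and $t0, $t6, 31 → $t0=8&31=8
mul $t1, $t1, $t6 → $t1=18*8=144
rem $t7, $t0, 6 → $t7=8%6=2
halt.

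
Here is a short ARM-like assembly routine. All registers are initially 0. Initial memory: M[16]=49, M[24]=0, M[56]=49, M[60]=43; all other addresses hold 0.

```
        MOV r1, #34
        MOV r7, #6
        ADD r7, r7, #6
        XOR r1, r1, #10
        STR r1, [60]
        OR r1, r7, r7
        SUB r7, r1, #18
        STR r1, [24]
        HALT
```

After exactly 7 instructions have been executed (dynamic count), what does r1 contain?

12

after MOV r1, #34: r1=34
after MOV r7, #6: r7=6
after ADD r7, r7, #6: r7=6+6=12
after XOR r1, r1, #10: r1=34^10=40
STR r1, [60] → M[60]=40
after OR r1, r7, r7: r1=12|12=12
after SUB r7, r1, #18: r7=12-18=-6
After step 7: r1 = 12.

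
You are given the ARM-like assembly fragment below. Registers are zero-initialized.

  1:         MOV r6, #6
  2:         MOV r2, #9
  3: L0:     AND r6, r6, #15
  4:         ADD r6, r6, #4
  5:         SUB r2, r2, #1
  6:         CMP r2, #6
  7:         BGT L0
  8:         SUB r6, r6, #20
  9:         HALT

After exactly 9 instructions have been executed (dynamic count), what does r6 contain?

after MOV r6, #6: r6=6
after MOV r2, #9: r2=9
after AND r6, r6, #15: r6=6&15=6
after ADD r6, r6, #4: r6=6+4=10
after SUB r2, r2, #1: r2=9-1=8
CMP r2, #6  (cmp 8,6)
BGT L0: taken
after AND r6, r6, #15: r6=10&15=10
after ADD r6, r6, #4: r6=10+4=14
After step 9: r6 = 14.

14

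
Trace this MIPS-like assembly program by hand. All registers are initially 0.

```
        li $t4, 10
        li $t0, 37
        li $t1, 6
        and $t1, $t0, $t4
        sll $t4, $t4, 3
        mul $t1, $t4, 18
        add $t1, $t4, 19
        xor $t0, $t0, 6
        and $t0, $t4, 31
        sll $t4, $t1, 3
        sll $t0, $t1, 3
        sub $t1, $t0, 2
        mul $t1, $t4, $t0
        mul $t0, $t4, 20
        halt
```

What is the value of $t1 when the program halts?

627264

$t4=10
$t0=37
$t1=6
$t1=37&10=0
$t4=10<<3=80
$t1=80*18=1440
$t1=80+19=99
$t0=37^6=35
$t0=80&31=16
$t4=99<<3=792
$t0=99<<3=792
$t1=792-2=790
$t1=792*792=627264
$t0=792*20=15840
halt.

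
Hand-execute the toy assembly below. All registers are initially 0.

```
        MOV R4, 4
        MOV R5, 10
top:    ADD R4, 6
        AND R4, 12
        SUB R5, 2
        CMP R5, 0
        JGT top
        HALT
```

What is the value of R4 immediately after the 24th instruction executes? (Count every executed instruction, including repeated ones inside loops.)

R4=4
R5=10
R4=4+6=10
R4=10&12=8
R5=10-2=8
CMP R5, 0  (cmp 8,0)
JGT top: taken
R4=8+6=14
R4=14&12=12
R5=8-2=6
CMP R5, 0  (cmp 6,0)
JGT top: taken
R4=12+6=18
R4=18&12=0
R5=6-2=4
CMP R5, 0  (cmp 4,0)
JGT top: taken
R4=0+6=6
R4=6&12=4
R5=4-2=2
CMP R5, 0  (cmp 2,0)
JGT top: taken
R4=4+6=10
R4=10&12=8
After step 24: R4 = 8.

8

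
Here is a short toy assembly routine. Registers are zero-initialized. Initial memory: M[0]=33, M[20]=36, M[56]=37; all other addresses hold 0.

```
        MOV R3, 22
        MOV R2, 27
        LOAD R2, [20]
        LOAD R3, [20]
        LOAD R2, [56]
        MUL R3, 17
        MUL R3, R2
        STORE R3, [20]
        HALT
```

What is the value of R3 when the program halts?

MOV R3, 22 → R3=22
MOV R2, 27 → R2=27
LOAD R2, [20] → R2=M[20]=36
LOAD R3, [20] → R3=M[20]=36
LOAD R2, [56] → R2=M[56]=37
MUL R3, 17 → R3=36*17=612
MUL R3, R2 → R3=612*37=22644
STORE R3, [20] → M[20]=22644
halt.

22644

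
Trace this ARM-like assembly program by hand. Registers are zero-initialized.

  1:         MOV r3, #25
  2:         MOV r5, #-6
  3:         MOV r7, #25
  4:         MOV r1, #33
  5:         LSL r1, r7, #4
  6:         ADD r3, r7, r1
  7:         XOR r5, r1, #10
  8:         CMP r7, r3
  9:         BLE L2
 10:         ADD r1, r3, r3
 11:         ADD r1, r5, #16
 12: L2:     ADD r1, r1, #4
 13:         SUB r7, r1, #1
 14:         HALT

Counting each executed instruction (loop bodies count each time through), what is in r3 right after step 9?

after MOV r3, #25: r3=25
after MOV r5, #-6: r5=-6
after MOV r7, #25: r7=25
after MOV r1, #33: r1=33
after LSL r1, r7, #4: r1=25<<4=400
after ADD r3, r7, r1: r3=25+400=425
after XOR r5, r1, #10: r5=400^10=410
CMP r7, r3  (cmp 25,425)
BLE L2: taken
After step 9: r3 = 425.

425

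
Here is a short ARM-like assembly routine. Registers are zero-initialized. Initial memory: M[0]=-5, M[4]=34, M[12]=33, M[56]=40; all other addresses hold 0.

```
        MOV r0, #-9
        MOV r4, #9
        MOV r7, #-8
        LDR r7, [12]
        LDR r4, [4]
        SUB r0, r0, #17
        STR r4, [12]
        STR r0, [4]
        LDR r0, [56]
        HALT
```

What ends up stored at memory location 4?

-26

MOV r0, #-9 → r0=-9
MOV r4, #9 → r4=9
MOV r7, #-8 → r7=-8
LDR r7, [12] → r7=M[12]=33
LDR r4, [4] → r4=M[4]=34
SUB r0, r0, #17 → r0=(-9)-17=-26
STR r4, [12] → M[12]=34
STR r0, [4] → M[4]=-26
LDR r0, [56] → r0=M[56]=40
halt.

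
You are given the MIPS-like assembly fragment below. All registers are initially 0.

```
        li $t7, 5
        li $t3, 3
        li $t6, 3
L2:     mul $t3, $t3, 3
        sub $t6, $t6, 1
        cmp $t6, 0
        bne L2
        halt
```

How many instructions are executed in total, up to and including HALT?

after li $t7, 5: $t7=5
after li $t3, 3: $t3=3
after li $t6, 3: $t6=3
after mul $t3, $t3, 3: $t3=3*3=9
after sub $t6, $t6, 1: $t6=3-1=2
cmp $t6, 0  (cmp 2,0)
bne L2: taken
after mul $t3, $t3, 3: $t3=9*3=27
after sub $t6, $t6, 1: $t6=2-1=1
cmp $t6, 0  (cmp 1,0)
bne L2: taken
after mul $t3, $t3, 3: $t3=27*3=81
after sub $t6, $t6, 1: $t6=1-1=0
cmp $t6, 0  (cmp 0,0)
bne L2: not taken
halt.
Total executed instructions: 16.

16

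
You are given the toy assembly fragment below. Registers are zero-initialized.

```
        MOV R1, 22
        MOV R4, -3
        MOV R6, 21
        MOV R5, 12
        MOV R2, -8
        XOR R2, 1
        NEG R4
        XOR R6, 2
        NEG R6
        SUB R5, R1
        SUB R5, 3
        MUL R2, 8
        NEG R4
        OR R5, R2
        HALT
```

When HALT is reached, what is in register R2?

R1=22
R4=-3
R6=21
R5=12
R2=-8
R2=(-8)^1=-7
R4=-(-3)=3
R6=21^2=23
R6=-(23)=-23
R5=12-22=-10
R5=(-10)-3=-13
R2=(-7)*8=-56
R4=-(3)=-3
R5=(-13)|(-56)=-5
halt.

-56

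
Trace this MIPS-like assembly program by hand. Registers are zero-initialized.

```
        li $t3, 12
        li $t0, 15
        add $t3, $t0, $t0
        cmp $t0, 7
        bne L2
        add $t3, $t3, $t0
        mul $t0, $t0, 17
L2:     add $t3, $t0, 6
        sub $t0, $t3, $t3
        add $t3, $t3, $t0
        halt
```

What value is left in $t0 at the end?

li $t3, 12 → $t3=12
li $t0, 15 → $t0=15
add $t3, $t0, $t0 → $t3=15+15=30
cmp $t0, 7  (cmp 15,7)
bne L2: taken
add $t3, $t0, 6 → $t3=15+6=21
sub $t0, $t3, $t3 → $t0=21-21=0
add $t3, $t3, $t0 → $t3=21+0=21
halt.

0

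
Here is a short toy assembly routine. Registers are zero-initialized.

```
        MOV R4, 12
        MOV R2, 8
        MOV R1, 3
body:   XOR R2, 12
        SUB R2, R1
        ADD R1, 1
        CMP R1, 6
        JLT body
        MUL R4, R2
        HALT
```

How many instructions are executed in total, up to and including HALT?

R4=12
R2=8
R1=3
R2=8^12=4
R2=4-3=1
R1=3+1=4
CMP R1, 6  (cmp 4,6)
JLT body: taken
R2=1^12=13
R2=13-4=9
R1=4+1=5
CMP R1, 6  (cmp 5,6)
JLT body: taken
R2=9^12=5
R2=5-5=0
R1=5+1=6
CMP R1, 6  (cmp 6,6)
JLT body: not taken
R4=12*0=0
halt.
Total executed instructions: 20.

20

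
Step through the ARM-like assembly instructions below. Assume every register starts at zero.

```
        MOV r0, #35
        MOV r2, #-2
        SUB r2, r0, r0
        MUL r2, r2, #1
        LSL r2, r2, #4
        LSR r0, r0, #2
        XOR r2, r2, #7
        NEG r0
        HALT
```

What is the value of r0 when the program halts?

MOV r0, #35 → r0=35
MOV r2, #-2 → r2=-2
SUB r2, r0, r0 → r2=35-35=0
MUL r2, r2, #1 → r2=0*1=0
LSL r2, r2, #4 → r2=0<<4=0
LSR r0, r0, #2 → r0=35>>2=8
XOR r2, r2, #7 → r2=0^7=7
NEG r0 → r0=-(8)=-8
halt.

-8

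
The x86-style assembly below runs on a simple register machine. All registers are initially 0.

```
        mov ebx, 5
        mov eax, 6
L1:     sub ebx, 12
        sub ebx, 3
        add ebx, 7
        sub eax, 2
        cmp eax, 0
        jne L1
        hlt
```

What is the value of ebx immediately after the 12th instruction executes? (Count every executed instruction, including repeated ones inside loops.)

after mov ebx, 5: ebx=5
after mov eax, 6: eax=6
after sub ebx, 12: ebx=5-12=-7
after sub ebx, 3: ebx=(-7)-3=-10
after add ebx, 7: ebx=(-10)+7=-3
after sub eax, 2: eax=6-2=4
cmp eax, 0  (cmp 4,0)
jne L1: taken
after sub ebx, 12: ebx=(-3)-12=-15
after sub ebx, 3: ebx=(-15)-3=-18
after add ebx, 7: ebx=(-18)+7=-11
after sub eax, 2: eax=4-2=2
After step 12: ebx = -11.

-11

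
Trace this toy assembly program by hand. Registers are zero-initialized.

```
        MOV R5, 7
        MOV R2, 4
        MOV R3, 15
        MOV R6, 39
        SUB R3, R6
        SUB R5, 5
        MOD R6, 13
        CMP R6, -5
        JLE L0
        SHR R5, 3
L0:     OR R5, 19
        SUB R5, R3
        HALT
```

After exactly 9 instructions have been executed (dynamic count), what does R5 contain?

2

MOV R5, 7 → R5=7
MOV R2, 4 → R2=4
MOV R3, 15 → R3=15
MOV R6, 39 → R6=39
SUB R3, R6 → R3=15-39=-24
SUB R5, 5 → R5=7-5=2
MOD R6, 13 → R6=39%13=0
CMP R6, -5  (cmp 0,-5)
JLE L0: not taken
After step 9: R5 = 2.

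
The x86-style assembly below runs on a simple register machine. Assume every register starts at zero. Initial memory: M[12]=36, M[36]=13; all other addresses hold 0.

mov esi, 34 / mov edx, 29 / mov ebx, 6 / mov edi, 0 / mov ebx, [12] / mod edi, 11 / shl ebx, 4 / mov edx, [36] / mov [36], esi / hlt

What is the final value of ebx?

mov esi, 34 → esi=34
mov edx, 29 → edx=29
mov ebx, 6 → ebx=6
mov edi, 0 → edi=0
mov ebx, [12] → ebx=M[12]=36
mod edi, 11 → edi=0%11=0
shl ebx, 4 → ebx=36<<4=576
mov edx, [36] → edx=M[36]=13
mov [36], esi → M[36]=34
halt.

576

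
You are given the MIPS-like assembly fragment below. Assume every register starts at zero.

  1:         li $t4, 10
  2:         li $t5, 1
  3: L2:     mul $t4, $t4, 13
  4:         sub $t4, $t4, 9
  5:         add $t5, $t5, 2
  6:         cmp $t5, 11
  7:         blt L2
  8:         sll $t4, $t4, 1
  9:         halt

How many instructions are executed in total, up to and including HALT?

after li $t4, 10: $t4=10
after li $t5, 1: $t5=1
after mul $t4, $t4, 13: $t4=10*13=130
after sub $t4, $t4, 9: $t4=130-9=121
after add $t5, $t5, 2: $t5=1+2=3
cmp $t5, 11  (cmp 3,11)
blt L2: taken
after mul $t4, $t4, 13: $t4=121*13=1573
after sub $t4, $t4, 9: $t4=1573-9=1564
after add $t5, $t5, 2: $t5=3+2=5
cmp $t5, 11  (cmp 5,11)
blt L2: taken
after mul $t4, $t4, 13: $t4=1564*13=20332
after sub $t4, $t4, 9: $t4=20332-9=20323
after add $t5, $t5, 2: $t5=5+2=7
cmp $t5, 11  (cmp 7,11)
blt L2: taken
after mul $t4, $t4, 13: $t4=20323*13=264199
after sub $t4, $t4, 9: $t4=264199-9=264190
after add $t5, $t5, 2: $t5=7+2=9
cmp $t5, 11  (cmp 9,11)
blt L2: taken
after mul $t4, $t4, 13: $t4=264190*13=3434470
after sub $t4, $t4, 9: $t4=3434470-9=3434461
after add $t5, $t5, 2: $t5=9+2=11
cmp $t5, 11  (cmp 11,11)
blt L2: not taken
after sll $t4, $t4, 1: $t4=3434461<<1=6868922
halt.
Total executed instructions: 29.

29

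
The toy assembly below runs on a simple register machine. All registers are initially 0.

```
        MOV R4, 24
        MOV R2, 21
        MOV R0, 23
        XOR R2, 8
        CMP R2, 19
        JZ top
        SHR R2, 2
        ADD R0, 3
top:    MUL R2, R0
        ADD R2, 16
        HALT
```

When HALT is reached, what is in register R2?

198

MOV R4, 24 → R4=24
MOV R2, 21 → R2=21
MOV R0, 23 → R0=23
XOR R2, 8 → R2=21^8=29
CMP R2, 19  (cmp 29,19)
JZ top: not taken
SHR R2, 2 → R2=29>>2=7
ADD R0, 3 → R0=23+3=26
MUL R2, R0 → R2=7*26=182
ADD R2, 16 → R2=182+16=198
halt.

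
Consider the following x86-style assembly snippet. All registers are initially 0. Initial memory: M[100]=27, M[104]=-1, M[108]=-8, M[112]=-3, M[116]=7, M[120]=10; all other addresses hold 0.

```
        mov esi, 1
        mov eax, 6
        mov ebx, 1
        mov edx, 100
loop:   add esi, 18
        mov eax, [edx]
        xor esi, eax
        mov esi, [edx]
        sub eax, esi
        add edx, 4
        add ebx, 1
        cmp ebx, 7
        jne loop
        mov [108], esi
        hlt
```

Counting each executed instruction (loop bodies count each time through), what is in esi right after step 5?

19

esi=1
eax=6
ebx=1
edx=100
esi=1+18=19
After step 5: esi = 19.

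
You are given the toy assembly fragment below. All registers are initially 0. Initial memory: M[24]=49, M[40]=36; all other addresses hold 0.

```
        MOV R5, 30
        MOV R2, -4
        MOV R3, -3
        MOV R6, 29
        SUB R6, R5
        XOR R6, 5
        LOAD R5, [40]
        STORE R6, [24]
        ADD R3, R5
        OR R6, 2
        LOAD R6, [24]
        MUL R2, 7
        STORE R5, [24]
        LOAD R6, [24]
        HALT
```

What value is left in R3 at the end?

33

R5=30
R2=-4
R3=-3
R6=29
R6=29-30=-1
R6=(-1)^5=-6
R5=M[40]=36
STORE R6, [24] → M[24]=-6
R3=(-3)+36=33
R6=(-6)|2=-6
R6=M[24]=-6
R2=(-4)*7=-28
STORE R5, [24] → M[24]=36
R6=M[24]=36
halt.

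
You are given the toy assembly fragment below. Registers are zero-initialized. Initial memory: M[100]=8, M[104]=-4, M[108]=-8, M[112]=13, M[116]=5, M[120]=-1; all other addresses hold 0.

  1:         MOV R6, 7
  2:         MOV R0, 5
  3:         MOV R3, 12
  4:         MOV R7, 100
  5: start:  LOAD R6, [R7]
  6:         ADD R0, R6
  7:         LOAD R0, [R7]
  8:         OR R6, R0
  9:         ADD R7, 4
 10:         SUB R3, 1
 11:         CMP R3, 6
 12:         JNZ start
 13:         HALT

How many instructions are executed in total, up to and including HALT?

53

MOV R6, 7 → R6=7
MOV R0, 5 → R0=5
MOV R3, 12 → R3=12
MOV R7, 100 → R7=100
LOAD R6, [R7] → R6=M[100]=8
ADD R0, R6 → R0=5+8=13
LOAD R0, [R7] → R0=M[100]=8
OR R6, R0 → R6=8|8=8
ADD R7, 4 → R7=100+4=104
SUB R3, 1 → R3=12-1=11
CMP R3, 6  (cmp 11,6)
JNZ start: taken
LOAD R6, [R7] → R6=M[104]=-4
ADD R0, R6 → R0=8+(-4)=4
LOAD R0, [R7] → R0=M[104]=-4
OR R6, R0 → R6=(-4)|(-4)=-4
ADD R7, 4 → R7=104+4=108
SUB R3, 1 → R3=11-1=10
CMP R3, 6  (cmp 10,6)
JNZ start: taken
LOAD R6, [R7] → R6=M[108]=-8
ADD R0, R6 → R0=(-4)+(-8)=-12
LOAD R0, [R7] → R0=M[108]=-8
OR R6, R0 → R6=(-8)|(-8)=-8
ADD R7, 4 → R7=108+4=112
SUB R3, 1 → R3=10-1=9
CMP R3, 6  (cmp 9,6)
JNZ start: taken
LOAD R6, [R7] → R6=M[112]=13
ADD R0, R6 → R0=(-8)+13=5
LOAD R0, [R7] → R0=M[112]=13
OR R6, R0 → R6=13|13=13
ADD R7, 4 → R7=112+4=116
SUB R3, 1 → R3=9-1=8
CMP R3, 6  (cmp 8,6)
JNZ start: taken
LOAD R6, [R7] → R6=M[116]=5
ADD R0, R6 → R0=13+5=18
LOAD R0, [R7] → R0=M[116]=5
OR R6, R0 → R6=5|5=5
ADD R7, 4 → R7=116+4=120
SUB R3, 1 → R3=8-1=7
CMP R3, 6  (cmp 7,6)
JNZ start: taken
LOAD R6, [R7] → R6=M[120]=-1
ADD R0, R6 → R0=5+(-1)=4
LOAD R0, [R7] → R0=M[120]=-1
OR R6, R0 → R6=(-1)|(-1)=-1
ADD R7, 4 → R7=120+4=124
SUB R3, 1 → R3=7-1=6
CMP R3, 6  (cmp 6,6)
JNZ start: not taken
halt.
Total executed instructions: 53.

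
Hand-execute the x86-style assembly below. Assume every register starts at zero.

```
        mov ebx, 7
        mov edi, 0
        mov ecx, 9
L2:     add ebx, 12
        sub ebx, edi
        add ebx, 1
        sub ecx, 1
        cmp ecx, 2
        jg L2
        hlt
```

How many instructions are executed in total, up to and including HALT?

46

mov ebx, 7 → ebx=7
mov edi, 0 → edi=0
mov ecx, 9 → ecx=9
add ebx, 12 → ebx=7+12=19
sub ebx, edi → ebx=19-0=19
add ebx, 1 → ebx=19+1=20
sub ecx, 1 → ecx=9-1=8
cmp ecx, 2  (cmp 8,2)
jg L2: taken
add ebx, 12 → ebx=20+12=32
sub ebx, edi → ebx=32-0=32
add ebx, 1 → ebx=32+1=33
sub ecx, 1 → ecx=8-1=7
cmp ecx, 2  (cmp 7,2)
jg L2: taken
add ebx, 12 → ebx=33+12=45
sub ebx, edi → ebx=45-0=45
add ebx, 1 → ebx=45+1=46
sub ecx, 1 → ecx=7-1=6
cmp ecx, 2  (cmp 6,2)
jg L2: taken
add ebx, 12 → ebx=46+12=58
sub ebx, edi → ebx=58-0=58
add ebx, 1 → ebx=58+1=59
sub ecx, 1 → ecx=6-1=5
cmp ecx, 2  (cmp 5,2)
jg L2: taken
add ebx, 12 → ebx=59+12=71
sub ebx, edi → ebx=71-0=71
add ebx, 1 → ebx=71+1=72
sub ecx, 1 → ecx=5-1=4
cmp ecx, 2  (cmp 4,2)
jg L2: taken
add ebx, 12 → ebx=72+12=84
sub ebx, edi → ebx=84-0=84
add ebx, 1 → ebx=84+1=85
sub ecx, 1 → ecx=4-1=3
cmp ecx, 2  (cmp 3,2)
jg L2: taken
add ebx, 12 → ebx=85+12=97
sub ebx, edi → ebx=97-0=97
add ebx, 1 → ebx=97+1=98
sub ecx, 1 → ecx=3-1=2
cmp ecx, 2  (cmp 2,2)
jg L2: not taken
halt.
Total executed instructions: 46.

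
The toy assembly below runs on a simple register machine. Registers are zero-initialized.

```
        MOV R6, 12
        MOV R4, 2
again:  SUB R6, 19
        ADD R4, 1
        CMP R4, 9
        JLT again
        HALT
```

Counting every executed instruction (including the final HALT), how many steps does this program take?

31

MOV R6, 12 → R6=12
MOV R4, 2 → R4=2
SUB R6, 19 → R6=12-19=-7
ADD R4, 1 → R4=2+1=3
CMP R4, 9  (cmp 3,9)
JLT again: taken
SUB R6, 19 → R6=(-7)-19=-26
ADD R4, 1 → R4=3+1=4
CMP R4, 9  (cmp 4,9)
JLT again: taken
SUB R6, 19 → R6=(-26)-19=-45
ADD R4, 1 → R4=4+1=5
CMP R4, 9  (cmp 5,9)
JLT again: taken
SUB R6, 19 → R6=(-45)-19=-64
ADD R4, 1 → R4=5+1=6
CMP R4, 9  (cmp 6,9)
JLT again: taken
SUB R6, 19 → R6=(-64)-19=-83
ADD R4, 1 → R4=6+1=7
CMP R4, 9  (cmp 7,9)
JLT again: taken
SUB R6, 19 → R6=(-83)-19=-102
ADD R4, 1 → R4=7+1=8
CMP R4, 9  (cmp 8,9)
JLT again: taken
SUB R6, 19 → R6=(-102)-19=-121
ADD R4, 1 → R4=8+1=9
CMP R4, 9  (cmp 9,9)
JLT again: not taken
halt.
Total executed instructions: 31.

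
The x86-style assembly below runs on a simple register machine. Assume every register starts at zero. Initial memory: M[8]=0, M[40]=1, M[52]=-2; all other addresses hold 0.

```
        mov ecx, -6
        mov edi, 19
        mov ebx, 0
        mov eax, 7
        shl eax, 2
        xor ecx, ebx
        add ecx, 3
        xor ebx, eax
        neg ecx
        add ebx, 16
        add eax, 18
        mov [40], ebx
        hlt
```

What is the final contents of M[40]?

after mov ecx, -6: ecx=-6
after mov edi, 19: edi=19
after mov ebx, 0: ebx=0
after mov eax, 7: eax=7
after shl eax, 2: eax=7<<2=28
after xor ecx, ebx: ecx=(-6)^0=-6
after add ecx, 3: ecx=(-6)+3=-3
after xor ebx, eax: ebx=0^28=28
after neg ecx: ecx=-(-3)=3
after add ebx, 16: ebx=28+16=44
after add eax, 18: eax=28+18=46
mov [40], ebx → M[40]=44
halt.

44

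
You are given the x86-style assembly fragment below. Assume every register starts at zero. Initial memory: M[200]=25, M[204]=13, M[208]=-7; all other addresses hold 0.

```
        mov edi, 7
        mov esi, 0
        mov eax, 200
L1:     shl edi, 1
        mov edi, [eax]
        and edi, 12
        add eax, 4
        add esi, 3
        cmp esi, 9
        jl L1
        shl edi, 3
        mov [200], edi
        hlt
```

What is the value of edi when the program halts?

64

mov edi, 7 → edi=7
mov esi, 0 → esi=0
mov eax, 200 → eax=200
shl edi, 1 → edi=7<<1=14
mov edi, [eax] → edi=M[200]=25
and edi, 12 → edi=25&12=8
add eax, 4 → eax=200+4=204
add esi, 3 → esi=0+3=3
cmp esi, 9  (cmp 3,9)
jl L1: taken
shl edi, 1 → edi=8<<1=16
mov edi, [eax] → edi=M[204]=13
and edi, 12 → edi=13&12=12
add eax, 4 → eax=204+4=208
add esi, 3 → esi=3+3=6
cmp esi, 9  (cmp 6,9)
jl L1: taken
shl edi, 1 → edi=12<<1=24
mov edi, [eax] → edi=M[208]=-7
and edi, 12 → edi=(-7)&12=8
add eax, 4 → eax=208+4=212
add esi, 3 → esi=6+3=9
cmp esi, 9  (cmp 9,9)
jl L1: not taken
shl edi, 3 → edi=8<<3=64
mov [200], edi → M[200]=64
halt.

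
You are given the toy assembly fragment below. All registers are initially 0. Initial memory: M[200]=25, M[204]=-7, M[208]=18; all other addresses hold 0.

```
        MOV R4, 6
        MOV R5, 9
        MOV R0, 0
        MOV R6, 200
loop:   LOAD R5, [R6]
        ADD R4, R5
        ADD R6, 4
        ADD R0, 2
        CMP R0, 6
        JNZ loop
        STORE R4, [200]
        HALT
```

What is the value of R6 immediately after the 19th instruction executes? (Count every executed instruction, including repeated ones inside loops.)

R4=6
R5=9
R0=0
R6=200
R5=M[200]=25
R4=6+25=31
R6=200+4=204
R0=0+2=2
CMP R0, 6  (cmp 2,6)
JNZ loop: taken
R5=M[204]=-7
R4=31+(-7)=24
R6=204+4=208
R0=2+2=4
CMP R0, 6  (cmp 4,6)
JNZ loop: taken
R5=M[208]=18
R4=24+18=42
R6=208+4=212
After step 19: R6 = 212.

212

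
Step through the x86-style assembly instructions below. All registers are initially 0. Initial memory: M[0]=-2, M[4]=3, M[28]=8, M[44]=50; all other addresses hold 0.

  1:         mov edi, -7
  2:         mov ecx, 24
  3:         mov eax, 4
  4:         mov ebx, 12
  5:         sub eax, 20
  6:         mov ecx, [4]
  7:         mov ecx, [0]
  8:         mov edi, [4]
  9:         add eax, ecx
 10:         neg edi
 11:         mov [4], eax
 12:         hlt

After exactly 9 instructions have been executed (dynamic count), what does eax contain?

-18

edi=-7
ecx=24
eax=4
ebx=12
eax=4-20=-16
ecx=M[4]=3
ecx=M[0]=-2
edi=M[4]=3
eax=(-16)+(-2)=-18
After step 9: eax = -18.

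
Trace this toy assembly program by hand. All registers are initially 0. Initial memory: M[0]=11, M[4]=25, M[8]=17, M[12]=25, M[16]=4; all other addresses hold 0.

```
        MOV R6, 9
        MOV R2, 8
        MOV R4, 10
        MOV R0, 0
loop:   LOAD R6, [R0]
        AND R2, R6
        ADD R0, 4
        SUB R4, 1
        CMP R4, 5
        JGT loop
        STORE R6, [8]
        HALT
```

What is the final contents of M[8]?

4

after MOV R6, 9: R6=9
after MOV R2, 8: R2=8
after MOV R4, 10: R4=10
after MOV R0, 0: R0=0
after LOAD R6, [R0]: R6=M[0]=11
after AND R2, R6: R2=8&11=8
after ADD R0, 4: R0=0+4=4
after SUB R4, 1: R4=10-1=9
CMP R4, 5  (cmp 9,5)
JGT loop: taken
after LOAD R6, [R0]: R6=M[4]=25
after AND R2, R6: R2=8&25=8
after ADD R0, 4: R0=4+4=8
after SUB R4, 1: R4=9-1=8
CMP R4, 5  (cmp 8,5)
JGT loop: taken
after LOAD R6, [R0]: R6=M[8]=17
after AND R2, R6: R2=8&17=0
after ADD R0, 4: R0=8+4=12
after SUB R4, 1: R4=8-1=7
CMP R4, 5  (cmp 7,5)
JGT loop: taken
after LOAD R6, [R0]: R6=M[12]=25
after AND R2, R6: R2=0&25=0
after ADD R0, 4: R0=12+4=16
after SUB R4, 1: R4=7-1=6
CMP R4, 5  (cmp 6,5)
JGT loop: taken
after LOAD R6, [R0]: R6=M[16]=4
after AND R2, R6: R2=0&4=0
after ADD R0, 4: R0=16+4=20
after SUB R4, 1: R4=6-1=5
CMP R4, 5  (cmp 5,5)
JGT loop: not taken
STORE R6, [8] → M[8]=4
halt.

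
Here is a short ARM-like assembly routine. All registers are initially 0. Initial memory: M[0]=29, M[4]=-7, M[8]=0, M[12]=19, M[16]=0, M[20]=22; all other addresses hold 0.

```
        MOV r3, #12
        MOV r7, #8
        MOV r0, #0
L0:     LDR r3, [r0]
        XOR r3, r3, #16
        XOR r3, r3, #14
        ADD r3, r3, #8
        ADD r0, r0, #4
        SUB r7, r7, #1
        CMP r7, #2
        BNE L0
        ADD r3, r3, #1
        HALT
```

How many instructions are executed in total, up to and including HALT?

r3=12
r7=8
r0=0
r3=M[0]=29
r3=29^16=13
r3=13^14=3
r3=3+8=11
r0=0+4=4
r7=8-1=7
CMP r7, #2  (cmp 7,2)
BNE L0: taken
r3=M[4]=-7
r3=(-7)^16=-23
r3=(-23)^14=-25
r3=(-25)+8=-17
r0=4+4=8
r7=7-1=6
CMP r7, #2  (cmp 6,2)
BNE L0: taken
r3=M[8]=0
r3=0^16=16
r3=16^14=30
r3=30+8=38
r0=8+4=12
r7=6-1=5
CMP r7, #2  (cmp 5,2)
BNE L0: taken
r3=M[12]=19
r3=19^16=3
r3=3^14=13
r3=13+8=21
r0=12+4=16
r7=5-1=4
CMP r7, #2  (cmp 4,2)
BNE L0: taken
r3=M[16]=0
r3=0^16=16
r3=16^14=30
r3=30+8=38
r0=16+4=20
r7=4-1=3
CMP r7, #2  (cmp 3,2)
BNE L0: taken
r3=M[20]=22
r3=22^16=6
r3=6^14=8
r3=8+8=16
r0=20+4=24
r7=3-1=2
CMP r7, #2  (cmp 2,2)
BNE L0: not taken
r3=16+1=17
halt.
Total executed instructions: 53.

53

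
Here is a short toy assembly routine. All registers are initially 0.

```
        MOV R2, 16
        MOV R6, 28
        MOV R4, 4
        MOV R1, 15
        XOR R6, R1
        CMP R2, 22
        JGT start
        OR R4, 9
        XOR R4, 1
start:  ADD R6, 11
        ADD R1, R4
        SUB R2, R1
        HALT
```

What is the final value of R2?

R2=16
R6=28
R4=4
R1=15
R6=28^15=19
CMP R2, 22  (cmp 16,22)
JGT start: not taken
R4=4|9=13
R4=13^1=12
R6=19+11=30
R1=15+12=27
R2=16-27=-11
halt.

-11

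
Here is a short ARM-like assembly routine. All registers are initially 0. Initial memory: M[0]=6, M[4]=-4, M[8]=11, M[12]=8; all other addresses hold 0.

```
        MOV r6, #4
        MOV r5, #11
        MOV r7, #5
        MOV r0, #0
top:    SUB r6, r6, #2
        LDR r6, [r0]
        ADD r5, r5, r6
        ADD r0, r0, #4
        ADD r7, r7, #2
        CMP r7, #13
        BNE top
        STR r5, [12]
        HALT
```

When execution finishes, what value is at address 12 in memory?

32

after MOV r6, #4: r6=4
after MOV r5, #11: r5=11
after MOV r7, #5: r7=5
after MOV r0, #0: r0=0
after SUB r6, r6, #2: r6=4-2=2
after LDR r6, [r0]: r6=M[0]=6
after ADD r5, r5, r6: r5=11+6=17
after ADD r0, r0, #4: r0=0+4=4
after ADD r7, r7, #2: r7=5+2=7
CMP r7, #13  (cmp 7,13)
BNE top: taken
after SUB r6, r6, #2: r6=6-2=4
after LDR r6, [r0]: r6=M[4]=-4
after ADD r5, r5, r6: r5=17+(-4)=13
after ADD r0, r0, #4: r0=4+4=8
after ADD r7, r7, #2: r7=7+2=9
CMP r7, #13  (cmp 9,13)
BNE top: taken
after SUB r6, r6, #2: r6=(-4)-2=-6
after LDR r6, [r0]: r6=M[8]=11
after ADD r5, r5, r6: r5=13+11=24
after ADD r0, r0, #4: r0=8+4=12
after ADD r7, r7, #2: r7=9+2=11
CMP r7, #13  (cmp 11,13)
BNE top: taken
after SUB r6, r6, #2: r6=11-2=9
after LDR r6, [r0]: r6=M[12]=8
after ADD r5, r5, r6: r5=24+8=32
after ADD r0, r0, #4: r0=12+4=16
after ADD r7, r7, #2: r7=11+2=13
CMP r7, #13  (cmp 13,13)
BNE top: not taken
STR r5, [12] → M[12]=32
halt.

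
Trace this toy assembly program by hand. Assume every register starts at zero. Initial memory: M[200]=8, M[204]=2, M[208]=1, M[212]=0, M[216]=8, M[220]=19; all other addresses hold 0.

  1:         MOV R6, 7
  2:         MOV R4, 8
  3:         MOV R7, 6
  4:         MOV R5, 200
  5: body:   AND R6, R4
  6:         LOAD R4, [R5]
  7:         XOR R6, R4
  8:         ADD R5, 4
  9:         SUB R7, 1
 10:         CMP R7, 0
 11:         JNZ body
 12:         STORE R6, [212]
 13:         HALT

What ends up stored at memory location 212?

R6=7
R4=8
R7=6
R5=200
R6=7&8=0
R4=M[200]=8
R6=0^8=8
R5=200+4=204
R7=6-1=5
CMP R7, 0  (cmp 5,0)
JNZ body: taken
R6=8&8=8
R4=M[204]=2
R6=8^2=10
R5=204+4=208
R7=5-1=4
CMP R7, 0  (cmp 4,0)
JNZ body: taken
R6=10&2=2
R4=M[208]=1
R6=2^1=3
R5=208+4=212
R7=4-1=3
CMP R7, 0  (cmp 3,0)
JNZ body: taken
R6=3&1=1
R4=M[212]=0
R6=1^0=1
R5=212+4=216
R7=3-1=2
CMP R7, 0  (cmp 2,0)
JNZ body: taken
R6=1&0=0
R4=M[216]=8
R6=0^8=8
R5=216+4=220
R7=2-1=1
CMP R7, 0  (cmp 1,0)
JNZ body: taken
R6=8&8=8
R4=M[220]=19
R6=8^19=27
R5=220+4=224
R7=1-1=0
CMP R7, 0  (cmp 0,0)
JNZ body: not taken
STORE R6, [212] → M[212]=27
halt.

27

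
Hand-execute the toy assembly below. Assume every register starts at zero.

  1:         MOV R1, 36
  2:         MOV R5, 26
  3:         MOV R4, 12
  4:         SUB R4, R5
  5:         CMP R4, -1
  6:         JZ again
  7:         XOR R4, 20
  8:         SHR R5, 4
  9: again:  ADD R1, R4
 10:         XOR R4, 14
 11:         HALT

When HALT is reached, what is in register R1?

10

R1=36
R5=26
R4=12
R4=12-26=-14
CMP R4, -1  (cmp -14,-1)
JZ again: not taken
R4=(-14)^20=-26
R5=26>>4=1
R1=36+(-26)=10
R4=(-26)^14=-24
halt.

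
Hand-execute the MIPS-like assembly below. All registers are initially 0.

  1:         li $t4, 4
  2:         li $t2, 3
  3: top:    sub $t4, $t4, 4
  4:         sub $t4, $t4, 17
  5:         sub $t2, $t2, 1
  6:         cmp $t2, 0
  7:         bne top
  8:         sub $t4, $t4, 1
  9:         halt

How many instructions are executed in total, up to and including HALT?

19

after li $t4, 4: $t4=4
after li $t2, 3: $t2=3
after sub $t4, $t4, 4: $t4=4-4=0
after sub $t4, $t4, 17: $t4=0-17=-17
after sub $t2, $t2, 1: $t2=3-1=2
cmp $t2, 0  (cmp 2,0)
bne top: taken
after sub $t4, $t4, 4: $t4=(-17)-4=-21
after sub $t4, $t4, 17: $t4=(-21)-17=-38
after sub $t2, $t2, 1: $t2=2-1=1
cmp $t2, 0  (cmp 1,0)
bne top: taken
after sub $t4, $t4, 4: $t4=(-38)-4=-42
after sub $t4, $t4, 17: $t4=(-42)-17=-59
after sub $t2, $t2, 1: $t2=1-1=0
cmp $t2, 0  (cmp 0,0)
bne top: not taken
after sub $t4, $t4, 1: $t4=(-59)-1=-60
halt.
Total executed instructions: 19.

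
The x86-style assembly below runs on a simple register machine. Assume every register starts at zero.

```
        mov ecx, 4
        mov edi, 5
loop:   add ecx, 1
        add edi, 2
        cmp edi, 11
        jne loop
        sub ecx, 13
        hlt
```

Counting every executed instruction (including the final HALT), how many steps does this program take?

ecx=4
edi=5
ecx=4+1=5
edi=5+2=7
cmp edi, 11  (cmp 7,11)
jne loop: taken
ecx=5+1=6
edi=7+2=9
cmp edi, 11  (cmp 9,11)
jne loop: taken
ecx=6+1=7
edi=9+2=11
cmp edi, 11  (cmp 11,11)
jne loop: not taken
ecx=7-13=-6
halt.
Total executed instructions: 16.

16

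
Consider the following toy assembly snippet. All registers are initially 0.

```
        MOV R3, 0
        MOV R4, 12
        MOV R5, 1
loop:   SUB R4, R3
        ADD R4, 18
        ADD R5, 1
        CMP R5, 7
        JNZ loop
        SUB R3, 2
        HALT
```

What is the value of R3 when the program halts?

-2

R3=0
R4=12
R5=1
R4=12-0=12
R4=12+18=30
R5=1+1=2
CMP R5, 7  (cmp 2,7)
JNZ loop: taken
R4=30-0=30
R4=30+18=48
R5=2+1=3
CMP R5, 7  (cmp 3,7)
JNZ loop: taken
R4=48-0=48
R4=48+18=66
R5=3+1=4
CMP R5, 7  (cmp 4,7)
JNZ loop: taken
R4=66-0=66
R4=66+18=84
R5=4+1=5
CMP R5, 7  (cmp 5,7)
JNZ loop: taken
R4=84-0=84
R4=84+18=102
R5=5+1=6
CMP R5, 7  (cmp 6,7)
JNZ loop: taken
R4=102-0=102
R4=102+18=120
R5=6+1=7
CMP R5, 7  (cmp 7,7)
JNZ loop: not taken
R3=0-2=-2
halt.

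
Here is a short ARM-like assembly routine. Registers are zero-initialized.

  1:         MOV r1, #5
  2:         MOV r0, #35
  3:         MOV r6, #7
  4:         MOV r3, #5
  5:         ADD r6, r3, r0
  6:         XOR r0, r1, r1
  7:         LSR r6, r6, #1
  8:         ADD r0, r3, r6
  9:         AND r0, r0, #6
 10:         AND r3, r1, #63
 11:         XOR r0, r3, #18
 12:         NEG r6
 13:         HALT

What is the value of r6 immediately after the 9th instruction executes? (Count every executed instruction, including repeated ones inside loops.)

20

after MOV r1, #5: r1=5
after MOV r0, #35: r0=35
after MOV r6, #7: r6=7
after MOV r3, #5: r3=5
after ADD r6, r3, r0: r6=5+35=40
after XOR r0, r1, r1: r0=5^5=0
after LSR r6, r6, #1: r6=40>>1=20
after ADD r0, r3, r6: r0=5+20=25
after AND r0, r0, #6: r0=25&6=0
After step 9: r6 = 20.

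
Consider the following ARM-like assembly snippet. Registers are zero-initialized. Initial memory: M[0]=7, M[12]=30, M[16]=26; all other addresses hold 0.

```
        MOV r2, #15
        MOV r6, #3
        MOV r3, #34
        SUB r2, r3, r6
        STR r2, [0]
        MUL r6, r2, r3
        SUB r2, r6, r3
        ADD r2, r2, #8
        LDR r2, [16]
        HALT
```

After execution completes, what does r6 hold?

1054

after MOV r2, #15: r2=15
after MOV r6, #3: r6=3
after MOV r3, #34: r3=34
after SUB r2, r3, r6: r2=34-3=31
STR r2, [0] → M[0]=31
after MUL r6, r2, r3: r6=31*34=1054
after SUB r2, r6, r3: r2=1054-34=1020
after ADD r2, r2, #8: r2=1020+8=1028
after LDR r2, [16]: r2=M[16]=26
halt.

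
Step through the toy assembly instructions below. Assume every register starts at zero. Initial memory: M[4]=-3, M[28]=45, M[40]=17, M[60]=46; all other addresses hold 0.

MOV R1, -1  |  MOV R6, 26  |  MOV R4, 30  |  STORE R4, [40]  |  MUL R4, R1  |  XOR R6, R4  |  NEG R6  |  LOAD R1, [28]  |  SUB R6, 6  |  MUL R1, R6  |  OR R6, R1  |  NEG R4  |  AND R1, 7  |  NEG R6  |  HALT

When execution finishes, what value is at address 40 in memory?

R1=-1
R6=26
R4=30
STORE R4, [40] → M[40]=30
R4=30*(-1)=-30
R6=26^(-30)=-8
R6=-(-8)=8
R1=M[28]=45
R6=8-6=2
R1=45*2=90
R6=2|90=90
R4=-(-30)=30
R1=90&7=2
R6=-(90)=-90
halt.

30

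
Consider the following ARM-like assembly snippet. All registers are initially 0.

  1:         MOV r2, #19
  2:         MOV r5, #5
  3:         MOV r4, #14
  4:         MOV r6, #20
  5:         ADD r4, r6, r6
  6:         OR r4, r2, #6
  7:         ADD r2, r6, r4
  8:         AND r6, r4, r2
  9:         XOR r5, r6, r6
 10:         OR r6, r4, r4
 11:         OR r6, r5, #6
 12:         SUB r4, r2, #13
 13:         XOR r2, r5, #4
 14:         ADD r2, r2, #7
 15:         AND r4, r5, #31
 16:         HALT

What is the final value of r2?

11

r2=19
r5=5
r4=14
r6=20
r4=20+20=40
r4=19|6=23
r2=20+23=43
r6=23&43=3
r5=3^3=0
r6=23|23=23
r6=0|6=6
r4=43-13=30
r2=0^4=4
r2=4+7=11
r4=0&31=0
halt.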